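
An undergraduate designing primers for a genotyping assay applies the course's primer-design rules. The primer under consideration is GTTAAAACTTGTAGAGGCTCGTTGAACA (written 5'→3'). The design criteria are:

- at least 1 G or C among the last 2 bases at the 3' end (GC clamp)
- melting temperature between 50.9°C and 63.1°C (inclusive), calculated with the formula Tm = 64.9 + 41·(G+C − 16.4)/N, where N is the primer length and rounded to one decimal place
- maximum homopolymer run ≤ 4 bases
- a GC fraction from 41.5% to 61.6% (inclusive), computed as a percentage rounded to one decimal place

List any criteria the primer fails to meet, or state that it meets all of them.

Fails: GC content.

Base counts: A=9, T=8, G=7, C=4 (length 28).
GC clamp: 3' end CA has 1 G/C ✓
Tm: Tm = 64.9 + 41·(11 − 16.4)/28 = 57.0°C ✓
homopolymer run: longest run = 4 ✓
GC content: GC 11/28 = 39.3%, outside 41.5–61.6% ✗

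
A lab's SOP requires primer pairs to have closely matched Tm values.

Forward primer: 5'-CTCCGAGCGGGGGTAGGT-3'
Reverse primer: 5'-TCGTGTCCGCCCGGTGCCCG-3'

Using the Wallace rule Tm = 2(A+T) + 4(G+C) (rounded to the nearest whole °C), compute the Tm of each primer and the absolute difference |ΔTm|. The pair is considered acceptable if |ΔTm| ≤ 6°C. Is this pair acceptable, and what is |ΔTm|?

Forward: A=2 T=3 G=9 C=4 → Tm = 2·5 + 4·13 = 62°C.
Reverse: A=0 T=4 G=7 C=9 → Tm = 2·4 + 4·16 = 72°C.
|ΔTm| = |62 − 72| = 10°C, > 6°C.

|ΔTm| = 10°C; the pair is not acceptable.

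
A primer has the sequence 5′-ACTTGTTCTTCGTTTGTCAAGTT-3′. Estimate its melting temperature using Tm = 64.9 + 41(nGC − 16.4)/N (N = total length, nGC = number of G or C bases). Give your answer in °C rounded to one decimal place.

Base counts: A=3, T=12, G=4, C=4; G+C = 8, N = 23.
Tm = 64.9 + 41·(8 − 16.4)/23 = 64.9 + -344.40/23 = 49.9°C.

49.9°C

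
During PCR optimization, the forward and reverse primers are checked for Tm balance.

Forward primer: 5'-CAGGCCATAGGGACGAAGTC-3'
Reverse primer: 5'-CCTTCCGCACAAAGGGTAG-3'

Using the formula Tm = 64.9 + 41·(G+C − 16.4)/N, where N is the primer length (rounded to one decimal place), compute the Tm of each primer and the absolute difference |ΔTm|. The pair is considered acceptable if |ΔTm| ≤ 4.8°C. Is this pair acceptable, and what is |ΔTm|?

Forward: G+C = 12, N = 20 → Tm = 64.9 + 41·(12 − 16.4)/20 = 55.9°C.
Reverse: G+C = 11, N = 19 → Tm = 64.9 + 41·(11 − 16.4)/19 = 53.2°C.
|ΔTm| = |55.9 − 53.2| = 2.7°C, ≤ 4.8°C.

|ΔTm| = 2.7°C; the pair is acceptable.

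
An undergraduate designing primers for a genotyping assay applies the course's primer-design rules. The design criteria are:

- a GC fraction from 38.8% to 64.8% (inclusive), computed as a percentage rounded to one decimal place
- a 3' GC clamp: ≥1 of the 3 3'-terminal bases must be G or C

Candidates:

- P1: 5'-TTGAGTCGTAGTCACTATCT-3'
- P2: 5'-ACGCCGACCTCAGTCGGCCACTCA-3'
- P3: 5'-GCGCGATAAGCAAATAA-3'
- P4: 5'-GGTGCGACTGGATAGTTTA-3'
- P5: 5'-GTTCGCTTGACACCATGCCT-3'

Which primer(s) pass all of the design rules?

P1 and P5.

P1 (20 nt, A=4 T=8 G=4 C=4): GC 8/20 = 40.0% ✓; 3' end TCT has 1 G/C ✓ — passes.
P2 (24 nt, A=5 T=3 G=5 C=11): GC 16/24 = 66.7%, outside 38.8–64.8% ✗; 3' end TCA has 1 G/C ✓ — fails.
P3 (17 nt, A=8 T=2 G=4 C=3): GC 7/17 = 41.2% ✓; 3' end TAA has 0 G/C, need ≥1 ✗ — fails.
P4 (19 nt, A=4 T=6 G=7 C=2): GC 9/19 = 47.4% ✓; 3' end TTA has 0 G/C, need ≥1 ✗ — fails.
P5 (20 nt, A=3 T=6 G=4 C=7): GC 11/20 = 55.0% ✓; 3' end CCT has 2 G/C ✓ — passes.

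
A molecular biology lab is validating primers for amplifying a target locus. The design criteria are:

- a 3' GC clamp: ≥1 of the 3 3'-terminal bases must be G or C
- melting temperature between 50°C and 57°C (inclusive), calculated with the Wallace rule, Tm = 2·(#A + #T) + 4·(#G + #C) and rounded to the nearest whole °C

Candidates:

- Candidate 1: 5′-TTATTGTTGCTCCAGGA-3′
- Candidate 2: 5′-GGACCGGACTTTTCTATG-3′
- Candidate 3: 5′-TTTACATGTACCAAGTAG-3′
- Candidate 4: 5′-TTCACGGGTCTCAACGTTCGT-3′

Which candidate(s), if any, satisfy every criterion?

Candidate 1 (17 nt, A=3 T=7 G=4 C=3): 3' end GGA has 2 G/C ✓; Tm = 2·10 + 4·7 = 48°C, outside 50–57°C ✗ — fails.
Candidate 2 (18 nt, A=3 T=6 G=5 C=4): 3' end ATG has 1 G/C ✓; Tm = 2·9 + 4·9 = 54°C ✓ — passes.
Candidate 3 (18 nt, A=6 T=6 G=3 C=3): 3' end TAG has 1 G/C ✓; Tm = 2·12 + 4·6 = 48°C, outside 50–57°C ✗ — fails.
Candidate 4 (21 nt, A=3 T=7 G=5 C=6): 3' end CGT has 2 G/C ✓; Tm = 2·10 + 4·11 = 64°C, outside 50–57°C ✗ — fails.

Candidate 2 only.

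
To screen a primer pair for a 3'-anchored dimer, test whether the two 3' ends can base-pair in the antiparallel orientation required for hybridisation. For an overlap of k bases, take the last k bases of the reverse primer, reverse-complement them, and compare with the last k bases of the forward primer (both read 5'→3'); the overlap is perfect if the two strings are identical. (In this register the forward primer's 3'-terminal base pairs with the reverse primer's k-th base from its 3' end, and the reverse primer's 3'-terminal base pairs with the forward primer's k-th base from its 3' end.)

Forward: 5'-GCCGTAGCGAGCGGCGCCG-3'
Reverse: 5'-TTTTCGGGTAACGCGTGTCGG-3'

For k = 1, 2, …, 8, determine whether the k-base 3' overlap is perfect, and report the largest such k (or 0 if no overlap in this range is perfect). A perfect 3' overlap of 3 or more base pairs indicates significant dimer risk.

Last 8 bases (5'→3') — forward …CGGCGCCG, reverse …CGTGTCGG.
Reverse complement of the reverse primer's last 8 bases: CCGACACG; its first k bases are the reverse complement of the reverse primer's last k bases, so a perfect k-base overlap needs the forward primer's last k bases to equal them.
Comparing (forward last k vs required): k=1: G vs C ✗; k=2: CG vs CC ✗; k=3: CCG vs CCG ✓; k=4: GCCG vs CCGA ✗; k=5: CGCCG vs CCGAC ✗; k=6: GCGCCG vs CCGACA ✗; k=7: GGCGCCG vs CCGACAC ✗; k=8: CGGCGCCG vs CCGACACG ✗.
Only k = 3 is perfect, so the longest perfect 3' overlap is 3.

Longest perfect overlap: 3 complementary base pairs; significant dimer risk (threshold 3).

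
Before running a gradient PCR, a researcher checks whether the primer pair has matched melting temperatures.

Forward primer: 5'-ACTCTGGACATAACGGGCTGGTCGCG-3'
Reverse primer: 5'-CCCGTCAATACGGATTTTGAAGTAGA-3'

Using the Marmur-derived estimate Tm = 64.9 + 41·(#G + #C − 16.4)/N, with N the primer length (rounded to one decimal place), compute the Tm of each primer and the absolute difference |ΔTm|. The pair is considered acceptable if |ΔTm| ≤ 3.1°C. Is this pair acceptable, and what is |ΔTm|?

|ΔTm| = 7.9°C; the pair is not acceptable.

Forward: G+C = 16, N = 26 → Tm = 64.9 + 41·(16 − 16.4)/26 = 64.3°C.
Reverse: G+C = 11, N = 26 → Tm = 64.9 + 41·(11 − 16.4)/26 = 56.4°C.
|ΔTm| = |64.3 − 56.4| = 7.9°C, > 3.1°C.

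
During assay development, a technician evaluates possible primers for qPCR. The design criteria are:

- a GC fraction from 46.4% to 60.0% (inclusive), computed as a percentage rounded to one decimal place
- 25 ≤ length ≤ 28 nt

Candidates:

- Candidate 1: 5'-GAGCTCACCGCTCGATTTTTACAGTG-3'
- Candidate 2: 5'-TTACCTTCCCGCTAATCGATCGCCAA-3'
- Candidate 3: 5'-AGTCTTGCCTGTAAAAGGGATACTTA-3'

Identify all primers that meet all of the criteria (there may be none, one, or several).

Candidate 1 (26 nt, A=5 T=8 G=6 C=7): GC 13/26 = 50.0% ✓; length 26 ✓ — passes.
Candidate 2 (26 nt, A=6 T=7 G=3 C=10): GC 13/26 = 50.0% ✓; length 26 ✓ — passes.
Candidate 3 (26 nt, A=8 T=8 G=6 C=4): GC 10/26 = 38.5%, outside 46.4–60.0% ✗; length 26 ✓ — fails.

Candidate 1 and Candidate 2.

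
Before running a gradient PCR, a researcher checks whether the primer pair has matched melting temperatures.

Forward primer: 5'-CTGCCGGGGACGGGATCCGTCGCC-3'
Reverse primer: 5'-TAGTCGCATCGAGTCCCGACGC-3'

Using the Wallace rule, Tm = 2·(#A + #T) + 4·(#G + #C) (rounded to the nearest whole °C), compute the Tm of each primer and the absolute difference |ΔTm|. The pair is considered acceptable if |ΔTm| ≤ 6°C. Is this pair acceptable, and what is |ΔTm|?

|ΔTm| = 14°C; the pair is not acceptable.

Forward: A=2 T=3 G=10 C=9 → Tm = 2·5 + 4·19 = 86°C.
Reverse: A=4 T=4 G=6 C=8 → Tm = 2·8 + 4·14 = 72°C.
|ΔTm| = |86 − 72| = 14°C, > 6°C.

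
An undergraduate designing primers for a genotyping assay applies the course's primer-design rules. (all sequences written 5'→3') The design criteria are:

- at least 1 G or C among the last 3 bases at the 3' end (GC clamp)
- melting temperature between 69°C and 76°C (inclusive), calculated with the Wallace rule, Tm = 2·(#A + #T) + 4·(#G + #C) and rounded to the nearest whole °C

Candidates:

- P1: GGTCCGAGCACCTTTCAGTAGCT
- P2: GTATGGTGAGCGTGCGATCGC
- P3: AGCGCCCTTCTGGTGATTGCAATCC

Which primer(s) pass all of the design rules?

P1 only.

P1 (23 nt, A=4 T=6 G=6 C=7): 3' end GCT has 2 G/C ✓; Tm = 2·10 + 4·13 = 72°C ✓ — passes.
P2 (21 nt, A=3 T=5 G=9 C=4): 3' end CGC has 3 G/C ✓; Tm = 2·8 + 4·13 = 68°C, outside 69–76°C ✗ — fails.
P3 (25 nt, A=4 T=7 G=6 C=8): 3' end TCC has 2 G/C ✓; Tm = 2·11 + 4·14 = 78°C, outside 69–76°C ✗ — fails.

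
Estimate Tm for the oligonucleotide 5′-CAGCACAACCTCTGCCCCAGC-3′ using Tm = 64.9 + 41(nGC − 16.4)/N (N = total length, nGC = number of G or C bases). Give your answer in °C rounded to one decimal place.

Base counts: A=5, T=2, G=3, C=11; G+C = 14, N = 21.
Tm = 64.9 + 41·(14 − 16.4)/21 = 64.9 + -98.40/21 = 60.2°C.

60.2°C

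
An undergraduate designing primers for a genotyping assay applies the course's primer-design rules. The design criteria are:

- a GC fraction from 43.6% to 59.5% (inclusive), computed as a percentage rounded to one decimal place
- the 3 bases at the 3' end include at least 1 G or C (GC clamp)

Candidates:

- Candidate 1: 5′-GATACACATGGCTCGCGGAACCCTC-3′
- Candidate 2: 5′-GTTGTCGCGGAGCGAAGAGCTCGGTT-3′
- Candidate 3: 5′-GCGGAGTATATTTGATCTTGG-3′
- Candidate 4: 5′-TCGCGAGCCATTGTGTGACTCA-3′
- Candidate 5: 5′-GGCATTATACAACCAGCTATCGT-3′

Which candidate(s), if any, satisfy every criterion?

Candidate 1 (25 nt, A=6 T=4 G=6 C=9): GC 15/25 = 60.0%, outside 43.6–59.5% ✗; 3' end CTC has 2 G/C ✓ — fails.
Candidate 2 (26 nt, A=4 T=6 G=11 C=5): GC 16/26 = 61.5%, outside 43.6–59.5% ✗; 3' end GTT has 1 G/C ✓ — fails.
Candidate 3 (21 nt, A=4 T=8 G=7 C=2): GC 9/21 = 42.9%, outside 43.6–59.5% ✗; 3' end TGG has 2 G/C ✓ — fails.
Candidate 4 (22 nt, A=4 T=6 G=6 C=6): GC 12/22 = 54.5% ✓; 3' end TCA has 1 G/C ✓ — passes.
Candidate 5 (23 nt, A=7 T=6 G=4 C=6): GC 10/23 = 43.5%, outside 43.6–59.5% ✗; 3' end CGT has 2 G/C ✓ — fails.

Candidate 4 only.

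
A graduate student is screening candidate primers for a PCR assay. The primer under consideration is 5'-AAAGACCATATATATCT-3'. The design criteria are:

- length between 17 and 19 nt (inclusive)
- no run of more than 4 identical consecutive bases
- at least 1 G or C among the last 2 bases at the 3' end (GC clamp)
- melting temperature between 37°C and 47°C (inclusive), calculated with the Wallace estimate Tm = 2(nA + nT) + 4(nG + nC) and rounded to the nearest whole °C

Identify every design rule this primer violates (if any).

Meets all criteria.

Base counts: A=8, T=5, G=1, C=3 (length 17).
length: length 17 ✓
homopolymer run: longest run = 3 ✓
GC clamp: 3' end CT has 1 G/C ✓
Tm: Tm = 2·13 + 4·4 = 42°C ✓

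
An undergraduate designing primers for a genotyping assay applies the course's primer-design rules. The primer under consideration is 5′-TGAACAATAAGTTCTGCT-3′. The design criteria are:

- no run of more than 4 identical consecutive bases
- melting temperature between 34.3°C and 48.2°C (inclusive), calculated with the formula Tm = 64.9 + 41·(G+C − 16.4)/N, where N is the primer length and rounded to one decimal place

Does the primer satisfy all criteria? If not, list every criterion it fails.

Meets all criteria.

Base counts: A=6, T=6, G=3, C=3 (length 18).
homopolymer run: longest run = 2 ✓
Tm: Tm = 64.9 + 41·(6 − 16.4)/18 = 41.2°C ✓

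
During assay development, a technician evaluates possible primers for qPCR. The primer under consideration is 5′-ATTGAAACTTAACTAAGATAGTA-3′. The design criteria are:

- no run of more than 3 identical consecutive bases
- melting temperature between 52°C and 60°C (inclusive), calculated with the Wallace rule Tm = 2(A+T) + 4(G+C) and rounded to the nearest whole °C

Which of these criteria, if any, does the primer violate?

Base counts: A=11, T=7, G=3, C=2 (length 23).
homopolymer run: longest run = 3 ✓
Tm: Tm = 2·18 + 4·5 = 56°C ✓

Meets all criteria.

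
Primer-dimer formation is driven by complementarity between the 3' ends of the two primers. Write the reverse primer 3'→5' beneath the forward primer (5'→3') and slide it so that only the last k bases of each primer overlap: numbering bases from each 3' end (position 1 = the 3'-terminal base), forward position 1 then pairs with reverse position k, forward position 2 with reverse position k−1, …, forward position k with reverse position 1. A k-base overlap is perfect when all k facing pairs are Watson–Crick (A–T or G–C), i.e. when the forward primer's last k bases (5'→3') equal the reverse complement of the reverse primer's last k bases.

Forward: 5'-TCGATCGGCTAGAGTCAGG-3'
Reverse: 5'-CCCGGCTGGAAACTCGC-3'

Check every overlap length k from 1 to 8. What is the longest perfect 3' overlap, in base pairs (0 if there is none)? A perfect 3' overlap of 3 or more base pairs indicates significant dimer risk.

Last 8 bases (5'→3') — forward …GAGTCAGG, reverse …AAACTCGC.
Reverse complement of the reverse primer's last 8 bases: GCGAGTTT; its first k bases are the reverse complement of the reverse primer's last k bases, so a perfect k-base overlap needs the forward primer's last k bases to equal them.
Comparing (forward last k vs required): k=1: G vs G ✓; k=2: GG vs GC ✗; k=3: AGG vs GCG ✗; k=4: CAGG vs GCGA ✗; k=5: TCAGG vs GCGAG ✗; k=6: GTCAGG vs GCGAGT ✗; k=7: AGTCAGG vs GCGAGTT ✗; k=8: GAGTCAGG vs GCGAGTTT ✗.
Only k = 1 is perfect, so the longest perfect 3' overlap is 1.

Longest perfect overlap: 1 complementary base pair; below the dimer-risk threshold (threshold 3).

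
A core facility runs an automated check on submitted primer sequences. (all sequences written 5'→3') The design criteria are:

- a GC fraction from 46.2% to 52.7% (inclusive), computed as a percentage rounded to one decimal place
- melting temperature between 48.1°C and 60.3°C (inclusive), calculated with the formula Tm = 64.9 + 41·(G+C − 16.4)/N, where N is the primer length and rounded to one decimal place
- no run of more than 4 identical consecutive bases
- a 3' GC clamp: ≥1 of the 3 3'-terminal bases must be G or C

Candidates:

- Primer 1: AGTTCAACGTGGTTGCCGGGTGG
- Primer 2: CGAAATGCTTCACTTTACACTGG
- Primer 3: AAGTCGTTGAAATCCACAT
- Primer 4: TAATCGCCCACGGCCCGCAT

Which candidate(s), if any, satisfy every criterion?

Primer 1 (23 nt, A=3 T=6 G=10 C=4): GC 14/23 = 60.9%, outside 46.2–52.7% ✗; Tm = 64.9 + 41·(14 − 16.4)/23 = 60.6°C, outside 48.1–60.3°C ✗; longest run = 3 ✓; 3' end TGG has 2 G/C ✓ — fails.
Primer 2 (23 nt, A=6 T=7 G=4 C=6): GC 10/23 = 43.5%, outside 46.2–52.7% ✗; Tm = 64.9 + 41·(10 − 16.4)/23 = 53.5°C ✓; longest run = 3 ✓; 3' end TGG has 2 G/C ✓ — fails.
Primer 3 (19 nt, A=7 T=5 G=3 C=4): GC 7/19 = 36.8%, outside 46.2–52.7% ✗; Tm = 64.9 + 41·(7 − 16.4)/19 = 44.6°C, outside 48.1–60.3°C ✗; longest run = 3 ✓; 3' end CAT has 1 G/C ✓ — fails.
Primer 4 (20 nt, A=4 T=3 G=4 C=9): GC 13/20 = 65.0%, outside 46.2–52.7% ✗; Tm = 64.9 + 41·(13 − 16.4)/20 = 57.9°C ✓; longest run = 3 ✓; 3' end CAT has 1 G/C ✓ — fails.

None of the candidates satisfy all criteria.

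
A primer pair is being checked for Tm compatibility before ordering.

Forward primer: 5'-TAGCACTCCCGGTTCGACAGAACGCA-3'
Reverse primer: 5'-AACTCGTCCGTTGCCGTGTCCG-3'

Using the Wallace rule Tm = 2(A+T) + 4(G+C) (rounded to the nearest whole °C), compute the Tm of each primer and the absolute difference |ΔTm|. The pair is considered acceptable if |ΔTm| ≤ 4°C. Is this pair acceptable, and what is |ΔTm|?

|ΔTm| = 10°C; the pair is not acceptable.

Forward: A=7 T=4 G=6 C=9 → Tm = 2·11 + 4·15 = 82°C.
Reverse: A=2 T=6 G=6 C=8 → Tm = 2·8 + 4·14 = 72°C.
|ΔTm| = |82 − 72| = 10°C, > 4°C.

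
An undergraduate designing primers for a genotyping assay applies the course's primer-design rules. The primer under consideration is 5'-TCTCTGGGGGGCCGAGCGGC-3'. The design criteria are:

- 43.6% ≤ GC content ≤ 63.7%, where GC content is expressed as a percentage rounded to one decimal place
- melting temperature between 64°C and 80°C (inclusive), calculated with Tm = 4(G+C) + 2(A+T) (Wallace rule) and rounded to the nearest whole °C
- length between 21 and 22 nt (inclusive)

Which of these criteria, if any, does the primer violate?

Fails: GC content, length.

Base counts: A=1, T=3, G=10, C=6 (length 20).
GC content: GC 16/20 = 80.0%, outside 43.6–63.7% ✗
Tm: Tm = 2·4 + 4·16 = 72°C ✓
length: length 20, outside 21–22 ✗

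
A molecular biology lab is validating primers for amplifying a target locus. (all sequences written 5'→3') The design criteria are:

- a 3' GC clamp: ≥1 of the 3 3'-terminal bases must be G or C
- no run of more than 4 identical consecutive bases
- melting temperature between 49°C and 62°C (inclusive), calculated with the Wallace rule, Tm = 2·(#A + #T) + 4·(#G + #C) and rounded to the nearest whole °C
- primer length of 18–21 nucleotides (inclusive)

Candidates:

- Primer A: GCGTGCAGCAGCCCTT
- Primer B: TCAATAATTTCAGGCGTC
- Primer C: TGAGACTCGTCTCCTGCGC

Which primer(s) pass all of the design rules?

Primer A (16 nt, A=2 T=3 G=5 C=6): 3' end CTT has 1 G/C ✓; longest run = 3 ✓; Tm = 2·5 + 4·11 = 54°C ✓; length 16, outside 18–21 ✗ — fails.
Primer B (18 nt, A=5 T=6 G=3 C=4): 3' end GTC has 2 G/C ✓; longest run = 3 ✓; Tm = 2·11 + 4·7 = 50°C ✓; length 18 ✓ — passes.
Primer C (19 nt, A=2 T=5 G=5 C=7): 3' end CGC has 3 G/C ✓; longest run = 2 ✓; Tm = 2·7 + 4·12 = 62°C ✓; length 19 ✓ — passes.

Primer B and Primer C.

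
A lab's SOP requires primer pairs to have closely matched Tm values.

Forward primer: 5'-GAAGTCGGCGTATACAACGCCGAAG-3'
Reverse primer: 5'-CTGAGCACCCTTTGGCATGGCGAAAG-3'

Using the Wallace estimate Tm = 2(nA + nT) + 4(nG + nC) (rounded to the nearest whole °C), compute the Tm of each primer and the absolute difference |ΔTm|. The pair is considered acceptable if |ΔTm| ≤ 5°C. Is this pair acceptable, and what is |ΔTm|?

|ΔTm| = 4°C; the pair is acceptable.

Forward: A=8 T=3 G=8 C=6 → Tm = 2·11 + 4·14 = 78°C.
Reverse: A=6 T=5 G=8 C=7 → Tm = 2·11 + 4·15 = 82°C.
|ΔTm| = |78 − 82| = 4°C, ≤ 5°C.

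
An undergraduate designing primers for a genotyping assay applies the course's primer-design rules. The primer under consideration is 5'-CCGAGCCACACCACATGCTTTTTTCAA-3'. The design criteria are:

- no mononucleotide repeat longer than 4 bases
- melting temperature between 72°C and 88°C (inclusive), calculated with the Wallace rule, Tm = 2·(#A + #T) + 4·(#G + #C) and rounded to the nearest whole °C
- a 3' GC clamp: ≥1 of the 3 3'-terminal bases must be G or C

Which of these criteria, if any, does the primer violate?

Fails: homopolymer run.

Base counts: A=7, T=7, G=3, C=10 (length 27).
homopolymer run: longest run = 6, exceeds 4 ✗
Tm: Tm = 2·14 + 4·13 = 80°C ✓
GC clamp: 3' end CAA has 1 G/C ✓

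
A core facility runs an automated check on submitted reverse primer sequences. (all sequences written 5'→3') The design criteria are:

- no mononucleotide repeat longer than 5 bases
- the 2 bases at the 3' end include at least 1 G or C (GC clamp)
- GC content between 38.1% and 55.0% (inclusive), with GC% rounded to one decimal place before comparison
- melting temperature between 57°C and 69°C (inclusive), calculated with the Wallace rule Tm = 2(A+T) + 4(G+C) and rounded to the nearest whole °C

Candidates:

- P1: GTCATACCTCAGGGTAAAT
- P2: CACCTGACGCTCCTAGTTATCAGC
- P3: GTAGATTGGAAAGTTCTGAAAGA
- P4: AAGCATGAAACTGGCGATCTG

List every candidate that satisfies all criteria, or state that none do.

P1 (19 nt, A=6 T=5 G=4 C=4): longest run = 3 ✓; 3' end AT has 0 G/C, need ≥1 ✗; GC 8/19 = 42.1% ✓; Tm = 2·11 + 4·8 = 54°C, outside 57–69°C ✗ — fails.
P2 (24 nt, A=5 T=6 G=4 C=9): longest run = 2 ✓; 3' end GC has 2 G/C ✓; GC 13/24 = 54.2% ✓; Tm = 2·11 + 4·13 = 74°C, outside 57–69°C ✗ — fails.
P3 (23 nt, A=9 T=6 G=7 C=1): longest run = 3 ✓; 3' end GA has 1 G/C ✓; GC 8/23 = 34.8%, outside 38.1–55.0% ✗; Tm = 2·15 + 4·8 = 62°C ✓ — fails.
P4 (21 nt, A=7 T=4 G=6 C=4): longest run = 3 ✓; 3' end TG has 1 G/C ✓; GC 10/21 = 47.6% ✓; Tm = 2·11 + 4·10 = 62°C ✓ — passes.

P4 only.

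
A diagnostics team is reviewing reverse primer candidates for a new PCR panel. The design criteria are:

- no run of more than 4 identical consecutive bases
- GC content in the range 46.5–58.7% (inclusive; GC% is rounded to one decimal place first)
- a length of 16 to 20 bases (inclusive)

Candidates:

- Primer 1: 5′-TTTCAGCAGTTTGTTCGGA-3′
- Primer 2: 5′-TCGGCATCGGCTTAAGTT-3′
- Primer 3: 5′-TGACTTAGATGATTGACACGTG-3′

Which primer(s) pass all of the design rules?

Primer 2 only.

Primer 1 (19 nt, A=3 T=8 G=5 C=3): longest run = 3 ✓; GC 8/19 = 42.1%, outside 46.5–58.7% ✗; length 19 ✓ — fails.
Primer 2 (18 nt, A=3 T=6 G=5 C=4): longest run = 2 ✓; GC 9/18 = 50.0% ✓; length 18 ✓ — passes.
Primer 3 (22 nt, A=6 T=7 G=6 C=3): longest run = 2 ✓; GC 9/22 = 40.9%, outside 46.5–58.7% ✗; length 22, outside 16–20 ✗ — fails.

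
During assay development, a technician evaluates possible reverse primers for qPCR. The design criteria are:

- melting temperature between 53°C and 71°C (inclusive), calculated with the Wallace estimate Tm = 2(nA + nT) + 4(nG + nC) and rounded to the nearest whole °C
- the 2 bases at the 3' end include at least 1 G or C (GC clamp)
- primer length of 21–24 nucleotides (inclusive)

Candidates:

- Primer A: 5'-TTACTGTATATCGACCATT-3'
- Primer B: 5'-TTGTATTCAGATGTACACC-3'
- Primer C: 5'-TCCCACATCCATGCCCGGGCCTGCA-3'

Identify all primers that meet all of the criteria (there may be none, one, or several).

Primer A (19 nt, A=5 T=8 G=2 C=4): Tm = 2·13 + 4·6 = 50°C, outside 53–71°C ✗; 3' end TT has 0 G/C, need ≥1 ✗; length 19, outside 21–24 ✗ — fails.
Primer B (19 nt, A=5 T=7 G=3 C=4): Tm = 2·12 + 4·7 = 52°C, outside 53–71°C ✗; 3' end CC has 2 G/C ✓; length 19, outside 21–24 ✗ — fails.
Primer C (25 nt, A=4 T=4 G=5 C=12): Tm = 2·8 + 4·17 = 84°C, outside 53–71°C ✗; 3' end CA has 1 G/C ✓; length 25, outside 21–24 ✗ — fails.

None of the candidates satisfy all criteria.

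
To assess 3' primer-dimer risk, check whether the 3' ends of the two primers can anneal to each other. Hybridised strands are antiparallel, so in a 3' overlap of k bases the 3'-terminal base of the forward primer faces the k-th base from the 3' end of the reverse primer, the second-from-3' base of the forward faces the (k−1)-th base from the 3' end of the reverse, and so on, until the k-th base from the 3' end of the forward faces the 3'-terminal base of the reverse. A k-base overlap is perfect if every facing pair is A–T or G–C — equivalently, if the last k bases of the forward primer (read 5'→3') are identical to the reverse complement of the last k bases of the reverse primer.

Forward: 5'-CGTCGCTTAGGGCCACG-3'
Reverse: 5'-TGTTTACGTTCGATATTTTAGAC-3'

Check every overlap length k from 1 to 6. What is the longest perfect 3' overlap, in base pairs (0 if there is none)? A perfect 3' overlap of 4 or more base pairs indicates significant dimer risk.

Longest perfect overlap: 1 complementary base pair; below the dimer-risk threshold (threshold 4).

Last 6 bases (5'→3') — forward …GCCACG, reverse …TTAGAC.
Reverse complement of the reverse primer's last 6 bases: GTCTAA; its first k bases are the reverse complement of the reverse primer's last k bases, so a perfect k-base overlap needs the forward primer's last k bases to equal them.
Comparing (forward last k vs required): k=1: G vs G ✓; k=2: CG vs GT ✗; k=3: ACG vs GTC ✗; k=4: CACG vs GTCT ✗; k=5: CCACG vs GTCTA ✗; k=6: GCCACG vs GTCTAA ✗.
Only k = 1 is perfect, so the longest perfect 3' overlap is 1.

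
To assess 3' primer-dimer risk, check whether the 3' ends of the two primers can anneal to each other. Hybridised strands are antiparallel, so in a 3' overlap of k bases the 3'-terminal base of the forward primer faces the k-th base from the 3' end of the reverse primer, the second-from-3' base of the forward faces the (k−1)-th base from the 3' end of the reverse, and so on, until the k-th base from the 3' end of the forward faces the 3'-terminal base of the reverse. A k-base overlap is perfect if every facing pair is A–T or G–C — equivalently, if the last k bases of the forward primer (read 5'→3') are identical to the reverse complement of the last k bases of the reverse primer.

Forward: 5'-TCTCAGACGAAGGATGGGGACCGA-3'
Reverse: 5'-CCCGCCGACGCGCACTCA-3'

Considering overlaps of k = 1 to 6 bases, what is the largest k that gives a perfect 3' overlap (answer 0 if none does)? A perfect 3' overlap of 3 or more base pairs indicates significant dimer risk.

Last 6 bases (5'→3') — forward …GACCGA, reverse …CACTCA.
Reverse complement of the reverse primer's last 6 bases: TGAGTG; its first k bases are the reverse complement of the reverse primer's last k bases, so a perfect k-base overlap needs the forward primer's last k bases to equal them.
Comparing (forward last k vs required): k=1: A vs T ✗; k=2: GA vs TG ✗; k=3: CGA vs TGA ✗; k=4: CCGA vs TGAG ✗; k=5: ACCGA vs TGAGT ✗; k=6: GACCGA vs TGAGTG ✗.
No overlap length from 1 to 6 is perfect, so the longest perfect 3' overlap is 0.

Longest perfect overlap: 0 complementary base pairs; below the dimer-risk threshold (threshold 3).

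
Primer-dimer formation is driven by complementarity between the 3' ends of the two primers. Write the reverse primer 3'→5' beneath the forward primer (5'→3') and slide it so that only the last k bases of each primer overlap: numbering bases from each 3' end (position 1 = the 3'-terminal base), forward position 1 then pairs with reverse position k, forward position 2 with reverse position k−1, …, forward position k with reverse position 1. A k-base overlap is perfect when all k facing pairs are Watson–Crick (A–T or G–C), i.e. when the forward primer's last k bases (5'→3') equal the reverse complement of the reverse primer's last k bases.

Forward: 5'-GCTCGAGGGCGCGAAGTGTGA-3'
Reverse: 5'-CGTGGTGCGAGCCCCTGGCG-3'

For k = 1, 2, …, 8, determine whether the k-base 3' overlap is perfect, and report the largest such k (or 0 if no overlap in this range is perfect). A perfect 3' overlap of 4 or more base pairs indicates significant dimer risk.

Longest perfect overlap: 0 complementary base pairs; below the dimer-risk threshold (threshold 4).

Last 8 bases (5'→3') — forward …AAGTGTGA, reverse …CCCTGGCG.
Reverse complement of the reverse primer's last 8 bases: CGCCAGGG; its first k bases are the reverse complement of the reverse primer's last k bases, so a perfect k-base overlap needs the forward primer's last k bases to equal them.
Comparing (forward last k vs required): k=1: A vs C ✗; k=2: GA vs CG ✗; k=3: TGA vs CGC ✗; k=4: GTGA vs CGCC ✗; k=5: TGTGA vs CGCCA ✗; k=6: GTGTGA vs CGCCAG ✗; k=7: AGTGTGA vs CGCCAGG ✗; k=8: AAGTGTGA vs CGCCAGGG ✗.
No overlap length from 1 to 8 is perfect, so the longest perfect 3' overlap is 0.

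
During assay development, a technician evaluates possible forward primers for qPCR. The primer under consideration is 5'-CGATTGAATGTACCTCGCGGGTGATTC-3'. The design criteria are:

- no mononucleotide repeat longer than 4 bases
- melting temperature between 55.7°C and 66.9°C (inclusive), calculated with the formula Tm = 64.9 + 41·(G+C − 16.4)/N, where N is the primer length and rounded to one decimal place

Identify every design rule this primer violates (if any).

Meets all criteria.

Base counts: A=5, T=8, G=8, C=6 (length 27).
homopolymer run: longest run = 3 ✓
Tm: Tm = 64.9 + 41·(14 − 16.4)/27 = 61.3°C ✓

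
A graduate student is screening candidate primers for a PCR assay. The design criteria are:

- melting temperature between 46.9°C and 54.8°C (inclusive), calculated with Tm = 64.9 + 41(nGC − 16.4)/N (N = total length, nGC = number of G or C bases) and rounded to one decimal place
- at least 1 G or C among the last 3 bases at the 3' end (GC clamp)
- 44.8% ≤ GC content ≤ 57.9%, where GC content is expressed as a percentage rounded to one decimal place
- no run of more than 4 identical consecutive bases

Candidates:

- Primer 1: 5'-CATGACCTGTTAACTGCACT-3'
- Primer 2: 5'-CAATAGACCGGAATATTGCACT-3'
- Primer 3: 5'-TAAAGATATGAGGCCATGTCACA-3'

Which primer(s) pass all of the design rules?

Primer 1 only.

Primer 1 (20 nt, A=5 T=6 G=3 C=6): Tm = 64.9 + 41·(9 − 16.4)/20 = 49.7°C ✓; 3' end ACT has 1 G/C ✓; GC 9/20 = 45.0% ✓; longest run = 2 ✓ — passes.
Primer 2 (22 nt, A=8 T=5 G=4 C=5): Tm = 64.9 + 41·(9 − 16.4)/22 = 51.1°C ✓; 3' end ACT has 1 G/C ✓; GC 9/22 = 40.9%, outside 44.8–57.9% ✗; longest run = 2 ✓ — fails.
Primer 3 (23 nt, A=9 T=5 G=5 C=4): Tm = 64.9 + 41·(9 − 16.4)/23 = 51.7°C ✓; 3' end ACA has 1 G/C ✓; GC 9/23 = 39.1%, outside 44.8–57.9% ✗; longest run = 3 ✓ — fails.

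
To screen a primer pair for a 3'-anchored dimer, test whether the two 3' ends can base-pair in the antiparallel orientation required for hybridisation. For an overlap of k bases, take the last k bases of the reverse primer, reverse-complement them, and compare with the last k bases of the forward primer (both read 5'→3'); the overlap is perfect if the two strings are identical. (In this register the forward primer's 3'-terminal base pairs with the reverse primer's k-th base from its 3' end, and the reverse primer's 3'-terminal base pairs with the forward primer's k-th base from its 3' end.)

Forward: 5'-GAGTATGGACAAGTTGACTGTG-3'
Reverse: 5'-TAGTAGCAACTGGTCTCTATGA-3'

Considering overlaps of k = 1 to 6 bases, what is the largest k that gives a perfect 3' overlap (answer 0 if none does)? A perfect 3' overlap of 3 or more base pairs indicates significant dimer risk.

Last 6 bases (5'→3') — forward …ACTGTG, reverse …CTATGA.
Reverse complement of the reverse primer's last 6 bases: TCATAG; its first k bases are the reverse complement of the reverse primer's last k bases, so a perfect k-base overlap needs the forward primer's last k bases to equal them.
Comparing (forward last k vs required): k=1: G vs T ✗; k=2: TG vs TC ✗; k=3: GTG vs TCA ✗; k=4: TGTG vs TCAT ✗; k=5: CTGTG vs TCATA ✗; k=6: ACTGTG vs TCATAG ✗.
No overlap length from 1 to 6 is perfect, so the longest perfect 3' overlap is 0.

Longest perfect overlap: 0 complementary base pairs; below the dimer-risk threshold (threshold 3).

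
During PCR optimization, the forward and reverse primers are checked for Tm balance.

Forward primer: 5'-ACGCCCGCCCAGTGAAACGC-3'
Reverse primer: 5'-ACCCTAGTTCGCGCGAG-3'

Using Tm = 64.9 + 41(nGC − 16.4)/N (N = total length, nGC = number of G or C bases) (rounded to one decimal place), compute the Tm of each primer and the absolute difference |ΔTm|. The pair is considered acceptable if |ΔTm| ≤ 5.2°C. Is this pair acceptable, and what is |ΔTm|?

|ΔTm| = 8.1°C; the pair is not acceptable.

Forward: G+C = 14, N = 20 → Tm = 64.9 + 41·(14 − 16.4)/20 = 60.0°C.
Reverse: G+C = 11, N = 17 → Tm = 64.9 + 41·(11 − 16.4)/17 = 51.9°C.
|ΔTm| = |60.0 − 51.9| = 8.1°C, > 5.2°C.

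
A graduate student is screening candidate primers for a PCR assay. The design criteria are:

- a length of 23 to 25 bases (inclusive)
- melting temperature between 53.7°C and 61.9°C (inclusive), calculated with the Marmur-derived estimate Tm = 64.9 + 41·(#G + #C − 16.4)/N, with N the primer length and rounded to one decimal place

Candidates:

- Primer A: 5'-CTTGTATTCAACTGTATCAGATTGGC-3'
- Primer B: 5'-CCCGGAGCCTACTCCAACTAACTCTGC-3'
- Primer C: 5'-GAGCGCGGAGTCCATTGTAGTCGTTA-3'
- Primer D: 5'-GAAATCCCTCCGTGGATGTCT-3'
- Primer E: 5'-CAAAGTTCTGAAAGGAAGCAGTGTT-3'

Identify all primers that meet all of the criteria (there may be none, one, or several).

Primer A (26 nt, A=6 T=10 G=5 C=5): length 26, outside 23–25 ✗; Tm = 64.9 + 41·(10 − 16.4)/26 = 54.8°C ✓ — fails.
Primer B (27 nt, A=6 T=5 G=4 C=12): length 27, outside 23–25 ✗; Tm = 64.9 + 41·(16 − 16.4)/27 = 64.3°C, outside 53.7–61.9°C ✗ — fails.
Primer C (26 nt, A=5 T=7 G=9 C=5): length 26, outside 23–25 ✗; Tm = 64.9 + 41·(14 − 16.4)/26 = 61.1°C ✓ — fails.
Primer D (21 nt, A=4 T=6 G=5 C=6): length 21, outside 23–25 ✗; Tm = 64.9 + 41·(11 − 16.4)/21 = 54.4°C ✓ — fails.
Primer E (25 nt, A=9 T=6 G=7 C=3): length 25 ✓; Tm = 64.9 + 41·(10 − 16.4)/25 = 54.4°C ✓ — passes.

Primer E only.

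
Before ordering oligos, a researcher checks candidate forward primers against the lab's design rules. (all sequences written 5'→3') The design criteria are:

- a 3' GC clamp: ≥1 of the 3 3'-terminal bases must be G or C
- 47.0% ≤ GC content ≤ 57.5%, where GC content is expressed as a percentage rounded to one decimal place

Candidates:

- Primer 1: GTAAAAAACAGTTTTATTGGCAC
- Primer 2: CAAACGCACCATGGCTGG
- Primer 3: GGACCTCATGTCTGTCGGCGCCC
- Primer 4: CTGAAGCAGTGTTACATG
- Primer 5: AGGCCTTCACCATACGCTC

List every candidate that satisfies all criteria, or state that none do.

None of the candidates satisfy all criteria.

Primer 1 (23 nt, A=9 T=7 G=4 C=3): 3' end CAC has 2 G/C ✓; GC 7/23 = 30.4%, outside 47.0–57.5% ✗ — fails.
Primer 2 (18 nt, A=5 T=2 G=5 C=6): 3' end TGG has 2 G/C ✓; GC 11/18 = 61.1%, outside 47.0–57.5% ✗ — fails.
Primer 3 (23 nt, A=2 T=5 G=7 C=9): 3' end CCC has 3 G/C ✓; GC 16/23 = 69.6%, outside 47.0–57.5% ✗ — fails.
Primer 4 (18 nt, A=5 T=5 G=5 C=3): 3' end ATG has 1 G/C ✓; GC 8/18 = 44.4%, outside 47.0–57.5% ✗ — fails.
Primer 5 (19 nt, A=4 T=4 G=3 C=8): 3' end CTC has 2 G/C ✓; GC 11/19 = 57.9%, outside 47.0–57.5% ✗ — fails.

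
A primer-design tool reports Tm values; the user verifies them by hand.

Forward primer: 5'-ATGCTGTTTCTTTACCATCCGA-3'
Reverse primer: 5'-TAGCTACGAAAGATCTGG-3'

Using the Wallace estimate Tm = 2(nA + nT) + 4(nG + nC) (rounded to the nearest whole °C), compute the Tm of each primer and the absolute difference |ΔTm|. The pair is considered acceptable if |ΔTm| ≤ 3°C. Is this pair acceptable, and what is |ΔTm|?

|ΔTm| = 10°C; the pair is not acceptable.

Forward: A=4 T=9 G=3 C=6 → Tm = 2·13 + 4·9 = 62°C.
Reverse: A=6 T=4 G=5 C=3 → Tm = 2·10 + 4·8 = 52°C.
|ΔTm| = |62 − 52| = 10°C, > 3°C.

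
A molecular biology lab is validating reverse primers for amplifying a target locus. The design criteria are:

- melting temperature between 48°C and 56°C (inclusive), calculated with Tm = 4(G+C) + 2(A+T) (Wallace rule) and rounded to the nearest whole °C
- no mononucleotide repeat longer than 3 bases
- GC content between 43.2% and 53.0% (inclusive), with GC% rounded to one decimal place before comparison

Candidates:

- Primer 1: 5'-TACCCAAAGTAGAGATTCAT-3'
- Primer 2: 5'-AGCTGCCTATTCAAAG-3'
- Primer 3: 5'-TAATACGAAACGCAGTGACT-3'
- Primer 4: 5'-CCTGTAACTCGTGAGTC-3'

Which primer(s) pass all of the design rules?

Primer 1 (20 nt, A=8 T=5 G=3 C=4): Tm = 2·13 + 4·7 = 54°C ✓; longest run = 3 ✓; GC 7/20 = 35.0%, outside 43.2–53.0% ✗ — fails.
Primer 2 (16 nt, A=5 T=4 G=3 C=4): Tm = 2·9 + 4·7 = 46°C, outside 48–56°C ✗; longest run = 3 ✓; GC 7/16 = 43.8% ✓ — fails.
Primer 3 (20 nt, A=8 T=4 G=4 C=4): Tm = 2·12 + 4·8 = 56°C ✓; longest run = 3 ✓; GC 8/20 = 40.0%, outside 43.2–53.0% ✗ — fails.
Primer 4 (17 nt, A=3 T=5 G=4 C=5): Tm = 2·8 + 4·9 = 52°C ✓; longest run = 2 ✓; GC 9/17 = 52.9% ✓ — passes.

Primer 4 only.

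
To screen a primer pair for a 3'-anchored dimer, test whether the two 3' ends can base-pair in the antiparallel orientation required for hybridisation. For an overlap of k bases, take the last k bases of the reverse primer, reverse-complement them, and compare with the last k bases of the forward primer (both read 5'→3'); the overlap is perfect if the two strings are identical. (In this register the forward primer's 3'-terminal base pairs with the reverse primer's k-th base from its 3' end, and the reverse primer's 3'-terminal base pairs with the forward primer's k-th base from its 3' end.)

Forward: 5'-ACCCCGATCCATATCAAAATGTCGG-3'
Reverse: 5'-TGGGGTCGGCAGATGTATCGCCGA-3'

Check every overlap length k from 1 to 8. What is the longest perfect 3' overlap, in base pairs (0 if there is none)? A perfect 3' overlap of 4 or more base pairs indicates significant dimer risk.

Longest perfect overlap: 4 complementary base pairs; significant dimer risk (threshold 4).

Last 8 bases (5'→3') — forward …AATGTCGG, reverse …ATCGCCGA.
Reverse complement of the reverse primer's last 8 bases: TCGGCGAT; its first k bases are the reverse complement of the reverse primer's last k bases, so a perfect k-base overlap needs the forward primer's last k bases to equal them.
Comparing (forward last k vs required): k=1: G vs T ✗; k=2: GG vs TC ✗; k=3: CGG vs TCG ✗; k=4: TCGG vs TCGG ✓; k=5: GTCGG vs TCGGC ✗; k=6: TGTCGG vs TCGGCG ✗; k=7: ATGTCGG vs TCGGCGA ✗; k=8: AATGTCGG vs TCGGCGAT ✗.
Only k = 4 is perfect, so the longest perfect 3' overlap is 4.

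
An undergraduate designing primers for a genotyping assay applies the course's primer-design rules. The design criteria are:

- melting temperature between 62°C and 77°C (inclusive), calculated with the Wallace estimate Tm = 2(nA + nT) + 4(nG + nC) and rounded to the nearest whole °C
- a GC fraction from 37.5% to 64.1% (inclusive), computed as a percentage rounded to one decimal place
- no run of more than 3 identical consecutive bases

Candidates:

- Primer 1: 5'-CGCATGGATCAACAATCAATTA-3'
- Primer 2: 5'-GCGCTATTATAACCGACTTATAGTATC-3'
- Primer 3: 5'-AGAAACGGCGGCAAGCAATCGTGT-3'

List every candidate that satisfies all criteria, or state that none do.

Primer 3 only.

Primer 1 (22 nt, A=9 T=5 G=3 C=5): Tm = 2·14 + 4·8 = 60°C, outside 62–77°C ✗; GC 8/22 = 36.4%, outside 37.5–64.1% ✗; longest run = 2 ✓ — fails.
Primer 2 (27 nt, A=8 T=9 G=4 C=6): Tm = 2·17 + 4·10 = 74°C ✓; GC 10/27 = 37.0%, outside 37.5–64.1% ✗; longest run = 2 ✓ — fails.
Primer 3 (24 nt, A=8 T=3 G=8 C=5): Tm = 2·11 + 4·13 = 74°C ✓; GC 13/24 = 54.2% ✓; longest run = 3 ✓ — passes.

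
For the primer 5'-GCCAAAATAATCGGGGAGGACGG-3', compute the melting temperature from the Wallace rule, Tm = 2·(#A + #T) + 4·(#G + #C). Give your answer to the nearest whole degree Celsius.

72°C

Base counts: A=8, T=2, G=9, C=4 (length 23).
Tm = 2·(8+2) + 4·(9+4) = 2·10 + 4·13 = 20 + 52 = 72°C.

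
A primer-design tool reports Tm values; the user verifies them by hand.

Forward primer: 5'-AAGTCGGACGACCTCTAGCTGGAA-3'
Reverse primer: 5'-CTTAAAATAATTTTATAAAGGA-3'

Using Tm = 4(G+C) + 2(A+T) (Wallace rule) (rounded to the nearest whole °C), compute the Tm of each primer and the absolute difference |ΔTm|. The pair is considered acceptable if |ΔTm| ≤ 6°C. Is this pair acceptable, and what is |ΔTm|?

|ΔTm| = 24°C; the pair is not acceptable.

Forward: A=7 T=4 G=7 C=6 → Tm = 2·11 + 4·13 = 74°C.
Reverse: A=11 T=8 G=2 C=1 → Tm = 2·19 + 4·3 = 50°C.
|ΔTm| = |74 − 50| = 24°C, > 6°C.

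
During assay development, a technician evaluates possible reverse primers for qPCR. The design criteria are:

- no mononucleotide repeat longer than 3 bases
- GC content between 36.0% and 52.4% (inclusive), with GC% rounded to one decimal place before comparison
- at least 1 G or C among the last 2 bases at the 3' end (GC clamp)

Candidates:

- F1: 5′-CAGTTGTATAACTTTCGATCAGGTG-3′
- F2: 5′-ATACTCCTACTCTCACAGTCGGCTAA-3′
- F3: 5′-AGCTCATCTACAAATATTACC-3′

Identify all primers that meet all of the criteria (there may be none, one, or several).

F1 only.

F1 (25 nt, A=6 T=9 G=6 C=4): longest run = 3 ✓; GC 10/25 = 40.0% ✓; 3' end TG has 1 G/C ✓ — passes.
F2 (26 nt, A=7 T=7 G=3 C=9): longest run = 2 ✓; GC 12/26 = 46.2% ✓; 3' end AA has 0 G/C, need ≥1 ✗ — fails.
F3 (21 nt, A=8 T=6 G=1 C=6): longest run = 3 ✓; GC 7/21 = 33.3%, outside 36.0–52.4% ✗; 3' end CC has 2 G/C ✓ — fails.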